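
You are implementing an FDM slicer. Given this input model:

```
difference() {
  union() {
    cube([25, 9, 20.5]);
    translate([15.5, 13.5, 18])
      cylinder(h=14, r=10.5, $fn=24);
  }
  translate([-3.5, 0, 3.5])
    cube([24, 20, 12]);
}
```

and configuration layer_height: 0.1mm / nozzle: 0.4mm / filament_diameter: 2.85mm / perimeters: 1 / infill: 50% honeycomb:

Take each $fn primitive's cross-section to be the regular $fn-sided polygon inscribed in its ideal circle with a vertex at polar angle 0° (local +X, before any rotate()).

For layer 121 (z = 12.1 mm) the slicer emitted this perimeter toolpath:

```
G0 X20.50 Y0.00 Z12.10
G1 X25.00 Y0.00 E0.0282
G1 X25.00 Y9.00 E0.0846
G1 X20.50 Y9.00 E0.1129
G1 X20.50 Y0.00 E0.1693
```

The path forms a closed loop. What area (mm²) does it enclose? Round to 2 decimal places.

40.50 mm²

Apply the shoelace formula to the sequence of (X, Y) vertices; enclosed area = 40.50 mm².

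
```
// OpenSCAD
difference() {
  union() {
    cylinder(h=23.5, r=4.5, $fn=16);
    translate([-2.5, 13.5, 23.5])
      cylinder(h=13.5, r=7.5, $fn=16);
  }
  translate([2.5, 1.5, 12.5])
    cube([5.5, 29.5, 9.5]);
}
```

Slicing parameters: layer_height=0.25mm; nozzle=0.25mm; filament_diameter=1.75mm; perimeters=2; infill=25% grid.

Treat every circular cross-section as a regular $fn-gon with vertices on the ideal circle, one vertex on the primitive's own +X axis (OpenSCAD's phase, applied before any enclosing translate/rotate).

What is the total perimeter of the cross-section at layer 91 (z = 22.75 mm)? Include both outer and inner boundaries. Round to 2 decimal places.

At z = 22.75 mm: the r=4.5 cylinder contributes a regular 16-gon of circumradius 4.5 (perimeter = 2·16·4.500·sin(180°/16) = 28.09 mm); the cylinder at (-2.5, 13.5) does not reach this height (z outside [23.5, 37]); Combining (union): only the r=4.5 cylinder is present, so the union is just that shape — boundary = 28.09 mm; the cube at (2.5, 1.5) does not reach this height (z outside [12.5, 22]); Taking the first minus the rest: none of the subtracted shapes is present at this height, so the result so far is unchanged — boundary = 28.09 mm. Overall, the cross-section is a single solid region. Total boundary length (outer) = 28.09 mm.

28.09 mm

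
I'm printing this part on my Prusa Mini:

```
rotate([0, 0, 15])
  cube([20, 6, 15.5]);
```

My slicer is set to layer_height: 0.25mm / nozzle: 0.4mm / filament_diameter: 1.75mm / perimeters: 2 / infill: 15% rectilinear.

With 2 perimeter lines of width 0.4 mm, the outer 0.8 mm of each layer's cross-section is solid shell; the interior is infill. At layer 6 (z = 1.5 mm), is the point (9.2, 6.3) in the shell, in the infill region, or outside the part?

infill

At z = 1.5 mm: the cube (footprint 20×6) is included at this height; (whole slice rotated 15° about Z — lengths, areas and connectivity unchanged). Overall, the cross-section is a single solid region. Undo the 15° rotation: the query point maps to (10.517, 3.704) in the un-rotated model frame. The nearest boundary edge runs (20.00, 6.00)→(0.00, 6.00); distance from the point to it = 2.30 mm. The point is inside the cross-section and 2.30 mm from the nearest boundary — more than the 0.8 mm shell width (2 × 0.4), so it's in the infill interior.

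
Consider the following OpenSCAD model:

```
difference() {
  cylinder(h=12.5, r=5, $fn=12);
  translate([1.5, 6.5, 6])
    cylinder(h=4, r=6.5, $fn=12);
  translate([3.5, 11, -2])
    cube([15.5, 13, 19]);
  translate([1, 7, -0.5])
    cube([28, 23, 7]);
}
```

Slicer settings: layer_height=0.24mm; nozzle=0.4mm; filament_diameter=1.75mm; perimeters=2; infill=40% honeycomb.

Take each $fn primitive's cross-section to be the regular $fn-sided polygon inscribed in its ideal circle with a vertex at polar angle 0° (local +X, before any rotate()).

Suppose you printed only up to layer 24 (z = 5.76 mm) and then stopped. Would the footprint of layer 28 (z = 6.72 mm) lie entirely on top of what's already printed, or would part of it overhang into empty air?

entirely on top

Compare the two slices. At z = 5.76: the r=5 cylinder contributes a regular 12-gon of circumradius 5 (area = (12/2)·5.000²·sin(360°/12) = 75.00 mm²); the cylinder at (1.5, 6.5) does not reach this height (z outside [6, 10]); the cube at (3.5, 11) is present — its section is the full 15.5×13 rectangle (area 201.50 mm²); the cube at (1, 7) is present — its section is the full 28×23 rectangle (area 644.00 mm²); After the difference (first − rest): starting from the r=5 cylinder (75.00 mm²), the 15.5×13 cube at (3.5, 11) misses the remaining region (no effect); the 28×23 cube at (1, 7) misses the remaining region (no effect) — area = 75.00 mm². At z = 6.72: the cylinder: section is a regular 12-gon, circumradius r=5 (area = (12/2)·5.000²·sin(360°/12) = 75.00 mm²); the r=6.5 cylinder at (1.5, 6.5) contributes a regular 12-gon of circumradius 6.5 (area = (12/2)·6.500²·sin(360°/12) = 126.75 mm²); the 15.5×13 cube at (3.5, 11) contributes its full rectangle (area 201.50 mm²); the cube at (1, 7) is not intersected at this z (z outside [-0.5, 6.5]); Taking the first minus the rest: starting from the r=5 cylinder (75.00 mm²), the r=6.5 cylinder at (1.5, 6.5) partially overlaps it — only the 28.37 mm² overlap (of its 126.75 mm²) is removed, clipping the outline; the 15.5×13 cube at (3.5, 11) misses the remaining region (no effect) — area = 46.63 mm². Checking containment: the cross-section at z = 6.72 is a subset of the cross-section at z = 5.76.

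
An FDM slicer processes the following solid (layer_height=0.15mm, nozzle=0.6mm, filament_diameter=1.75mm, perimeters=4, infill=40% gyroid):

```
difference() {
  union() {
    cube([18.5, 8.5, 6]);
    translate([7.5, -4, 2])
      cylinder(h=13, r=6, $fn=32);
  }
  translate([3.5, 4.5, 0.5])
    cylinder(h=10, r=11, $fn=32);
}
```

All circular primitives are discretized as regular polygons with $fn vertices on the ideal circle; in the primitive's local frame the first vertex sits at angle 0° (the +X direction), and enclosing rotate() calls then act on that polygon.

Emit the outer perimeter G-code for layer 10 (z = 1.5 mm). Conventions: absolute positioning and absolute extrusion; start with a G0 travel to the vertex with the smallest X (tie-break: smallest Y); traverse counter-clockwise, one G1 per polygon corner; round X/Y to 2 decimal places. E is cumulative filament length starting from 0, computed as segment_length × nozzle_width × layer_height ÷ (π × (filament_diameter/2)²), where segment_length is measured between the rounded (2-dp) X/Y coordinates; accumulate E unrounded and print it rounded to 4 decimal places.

G0 X13.51 Y0.00 Z1.50
G1 X18.50 Y0.00 E0.1867
G1 X18.50 Y8.50 E0.5048
G1 X13.73 Y8.50 E0.6832
G1 X14.29 Y6.65 E0.7556
G1 X14.50 Y4.50 E0.8364
G1 X14.29 Y2.35 E0.9172
G1 X13.66 Y0.29 E0.9978
G1 X13.51 Y0.00 E1.0101

At z = 1.5 mm: the 18.5×8.5 cube contributes its full rectangle; the cylinder at (7.5, -4) is not intersected at this z (z outside [2, 15]); Combining (union): only the 18.5×8.5 cube is present, so the union is just that shape — 1 connected region; the r=11 cylinder at (3.5, 4.5) contributes a regular 32-gon of circumradius 11; Subtracting the remaining from the first: starting from the result so far, the r=11 cylinder at (3.5, 4.5) partially overlaps it — only the 120.54 mm² overlap (of its 377.69 mm²) is removed, clipping the outline — 1 connected region. The outline is a single polygon with 8 vertices. Extrusion per mm of travel: 0.6 × 0.15 / (π × 0.875²) = 0.037418. Accumulating E over each segment gives final E = 1.0101.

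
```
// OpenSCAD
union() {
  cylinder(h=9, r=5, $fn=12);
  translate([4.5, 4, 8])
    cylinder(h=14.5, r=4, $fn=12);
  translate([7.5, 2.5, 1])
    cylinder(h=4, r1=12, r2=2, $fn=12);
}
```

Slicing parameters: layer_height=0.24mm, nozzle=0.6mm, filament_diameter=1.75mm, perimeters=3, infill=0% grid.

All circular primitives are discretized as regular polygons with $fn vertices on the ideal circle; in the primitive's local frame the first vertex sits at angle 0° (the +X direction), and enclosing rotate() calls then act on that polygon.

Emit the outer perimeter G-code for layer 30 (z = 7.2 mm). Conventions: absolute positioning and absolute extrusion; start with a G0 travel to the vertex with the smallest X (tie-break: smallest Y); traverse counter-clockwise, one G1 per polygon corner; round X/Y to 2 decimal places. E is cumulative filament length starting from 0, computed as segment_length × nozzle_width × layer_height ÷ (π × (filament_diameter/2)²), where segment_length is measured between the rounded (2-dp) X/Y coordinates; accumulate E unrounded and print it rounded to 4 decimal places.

G0 X-5.00 Y0.00 Z7.20
G1 X-4.33 Y-2.50 E0.1550
G1 X-2.50 Y-4.33 E0.3099
G1 X0.00 Y-5.00 E0.4648
G1 X2.50 Y-4.33 E0.6198
G1 X4.33 Y-2.50 E0.7747
G1 X5.00 Y0.00 E0.9297
G1 X4.33 Y2.50 E1.0846
G1 X2.50 Y4.33 E1.2396
G1 X0.00 Y5.00 E1.3945
G1 X-2.50 Y4.33 E1.5495
G1 X-4.33 Y2.50 E1.7044
G1 X-5.00 Y0.00 E1.8594

At z = 7.2 mm: the r=5 cylinder contributes a regular 12-gon of circumradius 5; the cylinder at (4.5, 4) is absent (z outside [8, 22.5]); the cone at (7.5, 2.5) is absent (z outside [1, 5]); Merging all regions: only the r=5 cylinder is present, so the union is just that shape — 1 connected region. The outline is a single polygon with 12 vertices. Extrusion per mm of travel: 0.6 × 0.24 / (π × 0.875²) = 0.059868. Accumulating E over each segment gives final E = 1.8594.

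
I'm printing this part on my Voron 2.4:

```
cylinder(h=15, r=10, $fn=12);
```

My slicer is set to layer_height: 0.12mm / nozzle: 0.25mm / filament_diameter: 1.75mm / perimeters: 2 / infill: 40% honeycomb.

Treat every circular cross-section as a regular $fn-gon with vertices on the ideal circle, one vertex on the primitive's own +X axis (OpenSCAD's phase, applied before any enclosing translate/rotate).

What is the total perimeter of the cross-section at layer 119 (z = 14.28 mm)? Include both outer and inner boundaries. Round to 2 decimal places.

62.12 mm

At z = 14.28 mm: the r=10 cylinder gives a regular 12-gon of circumradius 10 (constant along its height) (perimeter = 2·12·10.000·sin(180°/12) = 62.12 mm). Overall, the cross-section is a single solid region. Total boundary length (outer) = 62.12 mm.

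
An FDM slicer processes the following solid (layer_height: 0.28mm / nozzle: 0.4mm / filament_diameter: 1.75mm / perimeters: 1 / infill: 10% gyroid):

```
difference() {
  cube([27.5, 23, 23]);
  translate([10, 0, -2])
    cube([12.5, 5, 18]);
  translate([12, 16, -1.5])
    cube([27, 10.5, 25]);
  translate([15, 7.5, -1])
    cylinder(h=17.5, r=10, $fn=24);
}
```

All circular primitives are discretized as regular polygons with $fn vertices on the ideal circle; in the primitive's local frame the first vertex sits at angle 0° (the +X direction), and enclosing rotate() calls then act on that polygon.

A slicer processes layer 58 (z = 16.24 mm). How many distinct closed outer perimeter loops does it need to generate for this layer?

At z = 16.24 mm: the cube (footprint 27.5×23) is included at this height; the cube at (10, 0) does not reach this height (z outside [-2, 16]); the cube at (12, 16) is present — its section is the full 27×10.5 rectangle; the cylinder at (15, 7.5): section is a regular 24-gon, circumradius r=10; Subtracting the remaining from the first: starting from the 27.5×23 cube, the 27×10.5 cube at (12, 16) partially overlaps it — only the 108.50 mm² overlap (of its 283.50 mm²) is removed, clipping the outline; the r=10 cylinder at (15, 7.5) partially overlaps it — only the 279.83 mm² overlap (of its 310.58 mm²) is removed, clipping the outline — 2 connected regions. The result has 2 disconnected regions.

2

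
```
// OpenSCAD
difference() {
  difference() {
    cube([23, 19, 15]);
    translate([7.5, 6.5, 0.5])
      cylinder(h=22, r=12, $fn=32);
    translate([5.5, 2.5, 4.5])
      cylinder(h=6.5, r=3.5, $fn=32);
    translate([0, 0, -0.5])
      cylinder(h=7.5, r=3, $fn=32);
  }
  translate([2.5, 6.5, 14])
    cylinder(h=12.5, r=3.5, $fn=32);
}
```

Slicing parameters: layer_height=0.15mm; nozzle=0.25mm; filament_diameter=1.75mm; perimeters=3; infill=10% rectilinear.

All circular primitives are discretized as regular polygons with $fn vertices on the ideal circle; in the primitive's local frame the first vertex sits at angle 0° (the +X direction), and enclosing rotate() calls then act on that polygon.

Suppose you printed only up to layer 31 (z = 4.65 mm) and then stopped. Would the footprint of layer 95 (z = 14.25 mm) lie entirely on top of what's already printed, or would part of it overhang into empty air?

Compare the two slices. At z = 4.65: the cube is present — its section is the full 23×19 rectangle (area 437.00 mm²); the cylinder at (7.5, 6.5): section is a regular 32-gon, circumradius r=12 (area = (32/2)·12.000²·sin(360°/32) = 449.49 mm²); the cylinder at (5.5, 2.5): section is a regular 32-gon, circumradius r=3.5 (area = (32/2)·3.500²·sin(360°/32) = 38.24 mm²); the cylinder: section is a regular 32-gon, circumradius r=3 (area = (32/2)·3.000²·sin(360°/32) = 28.09 mm²); Subtracting the remaining from the first: starting from the 23×19 cube (437.00 mm²), the r=12 cylinder at (7.5, 6.5) partially overlaps it — only the 318.28 mm² overlap (of its 449.49 mm²) is removed, clipping the outline; the r=3.5 cylinder at (5.5, 2.5) misses the remaining region (no effect); the r=3 cylinder misses the remaining region (no effect) — area = 118.72 mm²; the cylinder at (2.5, 6.5) does not reach this height (z outside [14, 26.5]); Taking the first minus the rest: none of the subtracted shapes is present at this height, so the result so far is unchanged — area = 118.72 mm². At z = 14.25: the cube (footprint 23×19) is included at this height (area 437.00 mm²); the r=12 cylinder at (7.5, 6.5) contributes a regular 32-gon of circumradius 12 (area = (32/2)·12.000²·sin(360°/32) = 449.49 mm²); the cylinder at (5.5, 2.5) is not intersected at this z (z outside [4.5, 11]); the cylinder is not intersected at this z (z outside [-0.5, 7]); After the difference (first − rest): starting from the 23×19 cube (437.00 mm²), the r=12 cylinder at (7.5, 6.5) partially overlaps it — only the 318.28 mm² overlap (of its 449.49 mm²) is removed, clipping the outline — area = 118.72 mm²; the r=3.5 cylinder at (2.5, 6.5) contributes a regular 32-gon of circumradius 3.5 (area = (32/2)·3.500²·sin(360°/32) = 38.24 mm²); Subtracting the remaining from the first: starting from that combined region (118.72 mm²), the r=3.5 cylinder at (2.5, 6.5) misses the remaining region (no effect) — area = 118.72 mm². Checking containment: the cross-section at z = 14.25 is a subset of the cross-section at z = 4.65.

entirely on top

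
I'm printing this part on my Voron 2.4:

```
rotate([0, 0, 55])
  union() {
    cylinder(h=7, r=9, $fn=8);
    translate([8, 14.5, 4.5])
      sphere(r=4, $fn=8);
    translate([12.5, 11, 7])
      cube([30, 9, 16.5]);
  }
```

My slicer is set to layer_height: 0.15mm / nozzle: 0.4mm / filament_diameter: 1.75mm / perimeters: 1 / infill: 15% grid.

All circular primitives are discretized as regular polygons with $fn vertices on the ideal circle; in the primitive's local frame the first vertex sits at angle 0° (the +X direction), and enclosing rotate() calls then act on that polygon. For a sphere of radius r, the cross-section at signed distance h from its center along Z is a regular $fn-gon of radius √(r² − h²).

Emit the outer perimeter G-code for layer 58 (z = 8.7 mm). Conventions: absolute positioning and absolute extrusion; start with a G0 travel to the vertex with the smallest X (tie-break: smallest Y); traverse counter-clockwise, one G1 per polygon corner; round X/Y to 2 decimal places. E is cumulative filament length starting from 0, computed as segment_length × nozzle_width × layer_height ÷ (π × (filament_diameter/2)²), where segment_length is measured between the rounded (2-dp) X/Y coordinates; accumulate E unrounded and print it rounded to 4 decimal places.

At z = 8.7 mm: the cylinder is not intersected at this z (z outside [0, 7]); the sphere at (8, 14.5) is absent (|z−center|=4.200 > r=4); the cube at (12.5, 11) is present — its section is the full 30×9 rectangle; Merging all regions: only the 30×9 cube at (12.5, 11) is present, so the union is just that shape — 1 connected region; (whole slice rotated 55° about Z — lengths, areas and connectivity unchanged). The outline is a single polygon with 4 vertices. Extrusion per mm of travel: 0.4 × 0.15 / (π × 0.875²) = 0.024945. Accumulating E over each segment gives final E = 1.9459.

G0 X-9.21 Y21.71 Z8.70
G1 X-1.84 Y16.55 E0.2244
G1 X15.37 Y41.12 E0.9727
G1 X7.99 Y46.29 E1.1975
G1 X-9.21 Y21.71 E1.9459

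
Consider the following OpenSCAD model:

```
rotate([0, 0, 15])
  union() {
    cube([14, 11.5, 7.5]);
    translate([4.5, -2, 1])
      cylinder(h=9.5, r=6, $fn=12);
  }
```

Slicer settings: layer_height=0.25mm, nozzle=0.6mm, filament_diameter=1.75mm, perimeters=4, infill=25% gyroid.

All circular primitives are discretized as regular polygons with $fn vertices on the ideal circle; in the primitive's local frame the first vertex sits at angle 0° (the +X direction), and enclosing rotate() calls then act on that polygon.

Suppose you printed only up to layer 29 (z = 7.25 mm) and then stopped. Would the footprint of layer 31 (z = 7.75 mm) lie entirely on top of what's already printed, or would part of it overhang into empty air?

entirely on top

Compare the two slices. At z = 7.25: the 14×11.5 cube contributes its full rectangle (area 161.00 mm²); the r=6 cylinder at (4.5, -2) contributes a regular 12-gon of circumradius 6 (area = (12/2)·6.000²·sin(360°/12) = 108.00 mm²); Taking the union: the regions partially overlap — summed areas 269.00 mm² minus the doubly-counted overlap 30.00 mm² gives 239.00 mm² — area = 239.00 mm²; (whole slice rotated 15° about Z — lengths, areas and connectivity unchanged). At z = 7.75: the cube is not intersected at this z (z outside [0, 7.5]); the r=6 cylinder at (4.5, -2) contributes a regular 12-gon of circumradius 6 (area = (12/2)·6.000²·sin(360°/12) = 108.00 mm²); Taking the union: only the r=6 cylinder at (4.5, -2) is present, so the union is just that shape — area = 108.00 mm²; (whole slice rotated 15° about Z — lengths, areas and connectivity unchanged). Checking containment: the cross-section at z = 7.75 is a subset of the cross-section at z = 7.25.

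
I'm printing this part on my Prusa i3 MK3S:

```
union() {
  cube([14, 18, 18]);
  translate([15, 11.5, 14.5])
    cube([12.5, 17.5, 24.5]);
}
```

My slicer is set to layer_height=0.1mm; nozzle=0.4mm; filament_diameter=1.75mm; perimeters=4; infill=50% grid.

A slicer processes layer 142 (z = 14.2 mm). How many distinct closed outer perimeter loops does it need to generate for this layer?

1

At z = 14.2 mm: the cube (footprint 14×18) is included at this height; the cube at (15, 11.5) is absent (z outside [14.5, 39]); Combining (union): only the 14×18 cube is present, so the union is just that shape — 1 connected region. The result has 1 disconnected region.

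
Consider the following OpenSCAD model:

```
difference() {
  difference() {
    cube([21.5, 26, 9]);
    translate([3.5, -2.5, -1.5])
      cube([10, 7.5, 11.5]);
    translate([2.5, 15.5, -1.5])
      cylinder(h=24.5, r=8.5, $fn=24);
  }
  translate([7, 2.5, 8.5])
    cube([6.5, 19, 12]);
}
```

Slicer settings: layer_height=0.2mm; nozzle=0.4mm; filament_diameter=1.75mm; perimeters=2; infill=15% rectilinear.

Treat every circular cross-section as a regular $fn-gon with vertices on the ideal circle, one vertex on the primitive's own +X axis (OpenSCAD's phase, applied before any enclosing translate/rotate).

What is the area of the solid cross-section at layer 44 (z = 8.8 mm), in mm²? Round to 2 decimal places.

At z = 8.8 mm: the 21.5×26 cube contributes its full rectangle (area 559.00 mm²); the cube at (3.5, -2.5) is present — its section is the full 10×7.5 rectangle (area 75.00 mm²); the cylinder at (2.5, 15.5): section is a regular 24-gon, circumradius r=8.5 (area = (24/2)·8.500²·sin(360°/24) = 224.40 mm²); After the difference (first − rest): starting from the 21.5×26 cube (559.00 mm²), the 10×7.5 cube at (3.5, -2.5) partially overlaps it — only the 50.00 mm² overlap (of its 75.00 mm²) is removed, clipping the outline; the r=8.5 cylinder at (2.5, 15.5) partially overlaps it — only the 153.85 mm² overlap (of its 224.40 mm²) is removed, clipping the outline — area = 355.15 mm²; the cube at (7, 2.5) is present — its section is the full 6.5×19 rectangle (area 123.50 mm²); After the difference (first − rest): starting from that combined region (355.15 mm²), the 6.5×19 cube at (7, 2.5) partially overlaps it — only the 68.26 mm² overlap (of its 123.50 mm²) is removed, clipping the outline — area = 286.89 mm². Overall, the cross-section has 2 separate islands. Net area = 286.89 mm².

286.89 mm²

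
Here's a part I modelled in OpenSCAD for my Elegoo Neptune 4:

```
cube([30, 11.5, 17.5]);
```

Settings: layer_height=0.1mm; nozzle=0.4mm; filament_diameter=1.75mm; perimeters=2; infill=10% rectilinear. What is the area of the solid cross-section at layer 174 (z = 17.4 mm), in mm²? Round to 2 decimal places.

345.00 mm²

At z = 17.4 mm: the cube (footprint 30×11.5) is included at this height (area 345.00 mm²). Overall, the cross-section is a single solid region. Net area = 345.00 mm².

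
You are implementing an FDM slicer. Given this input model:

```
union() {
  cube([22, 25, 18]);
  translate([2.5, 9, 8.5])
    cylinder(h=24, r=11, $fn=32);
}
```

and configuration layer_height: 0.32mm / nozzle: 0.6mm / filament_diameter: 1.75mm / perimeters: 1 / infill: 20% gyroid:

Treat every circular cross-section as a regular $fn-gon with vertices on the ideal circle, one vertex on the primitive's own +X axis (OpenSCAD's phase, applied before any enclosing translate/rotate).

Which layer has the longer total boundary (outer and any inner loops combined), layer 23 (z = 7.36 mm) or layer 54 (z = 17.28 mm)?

Layer 23 (z = 7.36): the 22×25 cube contributes its full rectangle (perimeter 94.00 mm); the cylinder at (2.5, 9) is not intersected at this z (z outside [8.5, 32.5]); Combining (union): only the 22×25 cube is present, so the union is just that shape — boundary = 94.00 mm. So its perimeter = 94.00 mm. Layer 54 (z = 17.28): the cube (footprint 22×25) is included at this height (perimeter 94.00 mm); the r=11 cylinder at (2.5, 9) gives a regular 32-gon of circumradius 11 (constant along its height) (perimeter = 2·32·11.000·sin(180°/32) = 69.00 mm); Merging all regions: the regions partially overlap (shared area 230.16 mm²), so the edge portions inside another operand are dropped and the merged outline is re-measured after clipping — boundary = 104.20 mm. So its perimeter = 104.20 mm. Layer 54 is larger (104.20 vs 94.00 mm).

layer 54 (z = 17.28 mm)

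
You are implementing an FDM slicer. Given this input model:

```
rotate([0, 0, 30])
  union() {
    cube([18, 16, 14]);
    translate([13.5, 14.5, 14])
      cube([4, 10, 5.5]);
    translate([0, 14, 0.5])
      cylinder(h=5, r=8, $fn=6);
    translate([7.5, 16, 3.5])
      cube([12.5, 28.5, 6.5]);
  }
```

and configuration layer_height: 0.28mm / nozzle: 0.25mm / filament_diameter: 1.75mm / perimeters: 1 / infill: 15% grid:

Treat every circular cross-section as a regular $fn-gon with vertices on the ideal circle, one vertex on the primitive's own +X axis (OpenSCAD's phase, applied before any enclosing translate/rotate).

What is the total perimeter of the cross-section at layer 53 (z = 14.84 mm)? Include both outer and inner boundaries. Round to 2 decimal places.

At z = 14.84 mm: the cube is not intersected at this z (z outside [0, 14]); the cube at (13.5, 14.5) is present — its section is the full 4×10 rectangle (perimeter 28.00 mm); the cylinder at (0, 14) does not reach this height (z outside [0.5, 5.5]); the cube at (7.5, 16) does not reach this height (z outside [3.5, 10]); Merging all regions: only the 4×10 cube at (13.5, 14.5) is present, so the union is just that shape — boundary = 28.00 mm; (whole slice rotated 30° about Z — lengths, areas and connectivity unchanged). Overall, the cross-section is a single solid region. Total boundary length (outer) = 28.00 mm.

28.00 mm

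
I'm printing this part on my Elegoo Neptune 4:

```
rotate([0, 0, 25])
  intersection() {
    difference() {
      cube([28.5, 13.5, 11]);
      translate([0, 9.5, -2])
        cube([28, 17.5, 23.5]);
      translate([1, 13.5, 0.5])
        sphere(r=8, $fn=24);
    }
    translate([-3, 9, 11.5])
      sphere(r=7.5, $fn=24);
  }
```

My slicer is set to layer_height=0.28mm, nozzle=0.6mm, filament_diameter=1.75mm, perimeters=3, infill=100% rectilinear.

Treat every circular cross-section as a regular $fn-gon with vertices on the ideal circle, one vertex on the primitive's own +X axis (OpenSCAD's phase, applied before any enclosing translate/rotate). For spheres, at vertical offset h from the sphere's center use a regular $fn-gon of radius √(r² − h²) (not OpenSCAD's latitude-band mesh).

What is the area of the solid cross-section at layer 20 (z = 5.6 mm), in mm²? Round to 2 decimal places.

1.46 mm²

At z = 5.6 mm: the 28.5×13.5 cube contributes its full rectangle (area 384.75 mm²); the cube at (0, 9.5) is present — its section is the full 28×17.5 rectangle (area 490.00 mm²); the sphere at (1, 13.5): section is a regular 24-gon, circumradius = √(r²−h²) = √(8²−5.1²) = 6.164 (area = (24/2)·6.164²·sin(360°/24) = 117.99 mm²); Subtracting the remaining from the first: starting from the 28.5×13.5 cube (384.75 mm²), the 28×17.5 cube at (0, 9.5) partially overlaps it — only the 112.00 mm² overlap (of its 490.00 mm²) is removed, clipping the outline; the r=8 sphere at (1, 13.5) partially overlaps it — only the 8.96 mm² overlap (of its 117.99 mm²) is removed, clipping the outline — area = 263.79 mm²; the sphere at (-3, 9): section is a regular 24-gon, circumradius = √(r²−h²) = √(7.5²−5.9²) = 4.630 (area = (24/2)·4.630²·sin(360°/24) = 66.59 mm²); After intersecting: the r=7.5 sphere at (-3, 9) partially overlaps that combined region; clipping to the common part keeps 1.46 mm² — area = 1.46 mm²; (whole slice rotated 25° about Z — lengths, areas and connectivity unchanged). Overall, the cross-section is a single solid region. Net area = 1.46 mm².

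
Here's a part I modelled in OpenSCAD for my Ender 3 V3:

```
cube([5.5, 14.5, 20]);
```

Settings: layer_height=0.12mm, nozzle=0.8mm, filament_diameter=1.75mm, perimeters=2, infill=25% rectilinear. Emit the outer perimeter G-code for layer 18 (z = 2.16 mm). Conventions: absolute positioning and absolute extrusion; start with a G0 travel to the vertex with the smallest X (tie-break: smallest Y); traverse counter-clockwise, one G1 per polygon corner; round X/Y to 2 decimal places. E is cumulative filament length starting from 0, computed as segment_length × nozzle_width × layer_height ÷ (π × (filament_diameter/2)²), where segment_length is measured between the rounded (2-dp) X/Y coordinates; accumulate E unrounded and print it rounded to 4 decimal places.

At z = 2.16 mm: the 5.5×14.5 cube contributes its full rectangle. The outline is a single polygon with 4 vertices. Extrusion per mm of travel: 0.8 × 0.12 / (π × 0.875²) = 0.039912. Accumulating E over each segment gives final E = 1.5965.

G0 X0.00 Y0.00 Z2.16
G1 X5.50 Y0.00 E0.2195
G1 X5.50 Y14.50 E0.7982
G1 X0.00 Y14.50 E1.0178
G1 X0.00 Y0.00 E1.5965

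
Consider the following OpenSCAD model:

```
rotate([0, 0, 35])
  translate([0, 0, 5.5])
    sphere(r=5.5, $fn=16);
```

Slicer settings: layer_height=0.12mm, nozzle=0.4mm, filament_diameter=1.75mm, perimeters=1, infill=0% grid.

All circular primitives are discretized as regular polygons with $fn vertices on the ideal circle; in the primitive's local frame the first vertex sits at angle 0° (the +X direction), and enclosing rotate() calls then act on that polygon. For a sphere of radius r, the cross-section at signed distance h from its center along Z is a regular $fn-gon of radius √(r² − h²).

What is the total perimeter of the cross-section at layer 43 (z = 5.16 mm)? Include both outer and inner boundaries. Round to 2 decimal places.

34.27 mm

At z = 5.16 mm: the r=5.5 sphere contributes a regular 16-gon of circumradius √(5.5²−0.34²) = 5.489 (perimeter = 2·16·5.489·sin(180°/16) = 34.27 mm); (rotated 35° about Z; rotation is an isometry so areas/perimeters/island counts are preserved). Overall, the cross-section is a single solid region. Total boundary length (outer) = 34.27 mm.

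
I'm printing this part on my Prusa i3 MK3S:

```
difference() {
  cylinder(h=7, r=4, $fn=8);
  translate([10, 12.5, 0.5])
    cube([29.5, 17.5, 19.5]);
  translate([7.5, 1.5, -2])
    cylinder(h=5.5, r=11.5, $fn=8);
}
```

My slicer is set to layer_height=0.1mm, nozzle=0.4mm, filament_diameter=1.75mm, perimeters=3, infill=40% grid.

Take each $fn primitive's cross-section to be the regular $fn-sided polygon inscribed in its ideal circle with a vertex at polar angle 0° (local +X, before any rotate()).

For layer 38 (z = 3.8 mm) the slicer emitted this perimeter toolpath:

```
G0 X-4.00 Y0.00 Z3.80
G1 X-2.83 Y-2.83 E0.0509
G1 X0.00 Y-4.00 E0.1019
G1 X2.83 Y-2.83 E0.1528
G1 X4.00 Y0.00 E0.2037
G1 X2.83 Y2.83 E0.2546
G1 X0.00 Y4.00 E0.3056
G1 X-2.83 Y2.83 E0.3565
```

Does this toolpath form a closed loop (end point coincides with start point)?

Start point (G0): (-4.00, 0.00). End point (last G1): the path does not return to the start — open.

no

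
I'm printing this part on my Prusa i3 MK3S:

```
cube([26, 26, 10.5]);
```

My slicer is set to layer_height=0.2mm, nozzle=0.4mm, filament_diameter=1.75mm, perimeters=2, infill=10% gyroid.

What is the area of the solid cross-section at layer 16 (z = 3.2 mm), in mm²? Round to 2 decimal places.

At z = 3.2 mm: the 26×26 cube contributes its full rectangle (area 676.00 mm²). Overall, the cross-section is a single solid region. Net area = 676.00 mm².

676.00 mm²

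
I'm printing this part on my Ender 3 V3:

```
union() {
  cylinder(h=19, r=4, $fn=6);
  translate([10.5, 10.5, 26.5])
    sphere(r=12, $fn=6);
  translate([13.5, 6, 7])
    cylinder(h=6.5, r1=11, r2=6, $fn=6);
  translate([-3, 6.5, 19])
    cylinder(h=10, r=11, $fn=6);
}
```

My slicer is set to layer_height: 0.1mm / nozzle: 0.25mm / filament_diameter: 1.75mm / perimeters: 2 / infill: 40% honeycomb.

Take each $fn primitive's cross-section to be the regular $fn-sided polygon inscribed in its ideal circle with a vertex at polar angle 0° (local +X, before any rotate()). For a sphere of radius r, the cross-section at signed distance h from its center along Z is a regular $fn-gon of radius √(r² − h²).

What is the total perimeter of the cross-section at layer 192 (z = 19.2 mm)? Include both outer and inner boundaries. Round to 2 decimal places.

At z = 19.2 mm: the cylinder does not reach this height (z outside [0, 19]); the r=12 sphere at (10.5, 10.5) contributes a regular 6-gon of circumradius √(12²−7.3²) = 9.524 (perimeter = 2·6·9.524·sin(180°/6) = 57.15 mm); the cone at (13.5, 6) is not intersected at this z (z outside [7, 13.5]); the r=11 cylinder at (-3, 6.5) contributes a regular 6-gon of circumradius 11 (perimeter = 2·6·11.000·sin(180°/6) = 66.00 mm); Merging all regions: the regions partially overlap (shared area 38.11 mm²), so the edge portions inside another operand are dropped and the merged outline is re-measured after clipping — boundary = 95.05 mm. Overall, the cross-section is a single solid region. Total boundary length (outer) = 95.05 mm.

95.05 mm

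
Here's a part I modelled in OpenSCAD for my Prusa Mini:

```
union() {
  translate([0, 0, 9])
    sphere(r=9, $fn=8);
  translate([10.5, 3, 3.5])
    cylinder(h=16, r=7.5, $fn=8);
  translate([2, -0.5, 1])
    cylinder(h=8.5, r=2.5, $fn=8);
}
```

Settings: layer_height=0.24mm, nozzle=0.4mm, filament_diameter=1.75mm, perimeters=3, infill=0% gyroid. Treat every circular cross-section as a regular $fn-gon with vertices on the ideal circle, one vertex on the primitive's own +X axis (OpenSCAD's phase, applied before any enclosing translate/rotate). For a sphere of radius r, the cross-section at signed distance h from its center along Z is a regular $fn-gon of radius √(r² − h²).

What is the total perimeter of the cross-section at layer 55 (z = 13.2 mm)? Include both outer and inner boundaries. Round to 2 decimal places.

At z = 13.2 mm: the sphere: section is a regular 8-gon, circumradius = √(r²−h²) = √(9²−4.2²) = 7.960 (perimeter = 2·8·7.960·sin(180°/8) = 48.74 mm); the cylinder at (10.5, 3): section is a regular 8-gon, circumradius r=7.5 (perimeter = 2·8·7.500·sin(180°/8) = 45.92 mm); the cylinder at (2, -0.5) does not reach this height (z outside [1, 9.5]); Combining (union): the regions partially overlap (shared area 25.42 mm²), so the edge portions inside another operand are dropped and the merged outline is re-measured after clipping — boundary = 73.11 mm. Overall, the cross-section is a single solid region. Total boundary length (outer) = 73.11 mm.

73.11 mm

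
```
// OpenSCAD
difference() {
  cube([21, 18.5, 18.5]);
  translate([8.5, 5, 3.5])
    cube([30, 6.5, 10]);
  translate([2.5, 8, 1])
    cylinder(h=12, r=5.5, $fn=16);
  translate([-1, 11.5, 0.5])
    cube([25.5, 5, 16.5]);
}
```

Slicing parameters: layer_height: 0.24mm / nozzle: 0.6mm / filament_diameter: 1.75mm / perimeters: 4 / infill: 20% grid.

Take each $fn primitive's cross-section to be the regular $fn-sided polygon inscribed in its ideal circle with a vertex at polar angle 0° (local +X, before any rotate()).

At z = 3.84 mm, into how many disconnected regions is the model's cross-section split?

At z = 3.84 mm: the cube is present — its section is the full 21×18.5 rectangle; the 30×6.5 cube at (8.5, 5) contributes its full rectangle; the r=5.5 cylinder at (2.5, 8) gives a regular 16-gon of circumradius 5.5 (constant along its height); the 25.5×5 cube at (-1, 11.5) contributes its full rectangle; Taking the first minus the rest: starting from the 21×18.5 cube, the 30×6.5 cube at (8.5, 5) partially overlaps it — only the 81.25 mm² overlap (of its 195.00 mm²) is removed, clipping the outline; the r=5.5 cylinder at (2.5, 8) partially overlaps it — only the 72.49 mm² overlap (of its 92.61 mm²) is removed, clipping the outline; the 25.5×5 cube at (-1, 11.5) partially overlaps it — only the 95.08 mm² overlap (of its 127.50 mm²) is removed, clipping the outline — 2 connected regions. The result has 2 disconnected regions.

2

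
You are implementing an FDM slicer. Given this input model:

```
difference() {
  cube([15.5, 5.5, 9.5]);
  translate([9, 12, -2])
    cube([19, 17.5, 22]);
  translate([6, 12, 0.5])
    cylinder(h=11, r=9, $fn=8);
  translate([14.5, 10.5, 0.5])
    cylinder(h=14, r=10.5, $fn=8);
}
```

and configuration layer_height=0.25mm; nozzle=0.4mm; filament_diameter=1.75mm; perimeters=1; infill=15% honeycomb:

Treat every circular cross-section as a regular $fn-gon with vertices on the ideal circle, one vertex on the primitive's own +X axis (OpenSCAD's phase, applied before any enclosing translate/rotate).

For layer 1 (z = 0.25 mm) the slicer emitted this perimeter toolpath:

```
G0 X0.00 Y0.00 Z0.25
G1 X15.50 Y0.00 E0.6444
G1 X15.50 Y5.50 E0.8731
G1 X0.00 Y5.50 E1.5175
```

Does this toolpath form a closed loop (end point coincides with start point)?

no

Start point (G0): (0.00, 0.00). End point (last G1): the path does not return to the start — open.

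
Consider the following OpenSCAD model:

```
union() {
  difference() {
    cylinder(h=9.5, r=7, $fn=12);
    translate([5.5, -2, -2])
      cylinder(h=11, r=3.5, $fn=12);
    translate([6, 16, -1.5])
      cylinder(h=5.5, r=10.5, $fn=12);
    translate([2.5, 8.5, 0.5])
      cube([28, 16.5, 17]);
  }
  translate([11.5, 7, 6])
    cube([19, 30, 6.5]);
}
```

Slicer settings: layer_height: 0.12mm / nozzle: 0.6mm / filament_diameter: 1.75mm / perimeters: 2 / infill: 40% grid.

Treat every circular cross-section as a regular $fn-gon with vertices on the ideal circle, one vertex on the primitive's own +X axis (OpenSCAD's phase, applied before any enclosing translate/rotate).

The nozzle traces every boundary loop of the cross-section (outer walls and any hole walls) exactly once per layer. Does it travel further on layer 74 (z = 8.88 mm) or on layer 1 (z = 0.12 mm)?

Layer 74 (z = 8.88): the r=7 cylinder gives a regular 12-gon of circumradius 7 (constant along its height) (perimeter = 2·12·7.000·sin(180°/12) = 43.48 mm); the r=3.5 cylinder at (5.5, -2) gives a regular 12-gon of circumradius 3.5 (constant along its height) (perimeter = 2·12·3.500·sin(180°/12) = 21.74 mm); the cylinder at (6, 16) is absent (z outside [-1.5, 4]); the cube at (2.5, 8.5) (footprint 28×16.5) is included at this height (perimeter 89.00 mm); After the difference (first − rest): starting from the r=7 cylinder, the r=3.5 cylinder at (5.5, -2) partially overlaps it — only the 23.10 mm² overlap (of its 36.75 mm²) is removed, clipping the outline; the 28×16.5 cube at (2.5, 8.5) misses the remaining region (no effect) — boundary = 47.16 mm; the cube at (11.5, 7) (footprint 19×30) is included at this height (perimeter 98.00 mm); Taking the union: the 2 present regions are separate (no shared area or edge), so areas and boundary lengths simply add and each stays a separate island — boundary = 145.16 mm. So its perimeter = 145.16 mm. Layer 1 (z = 0.12): the r=7 cylinder gives a regular 12-gon of circumradius 7 (constant along its height) (perimeter = 2·12·7.000·sin(180°/12) = 43.48 mm); the cylinder at (5.5, -2): section is a regular 12-gon, circumradius r=3.5 (perimeter = 2·12·3.500·sin(180°/12) = 21.74 mm); the cylinder at (6, 16): section is a regular 12-gon, circumradius r=10.5 (perimeter = 2·12·10.500·sin(180°/12) = 65.22 mm); the cube at (2.5, 8.5) does not reach this height (z outside [0.5, 17.5]); Subtracting the remaining from the first: starting from the r=7 cylinder, the r=3.5 cylinder at (5.5, -2) partially overlaps it — only the 23.10 mm² overlap (of its 36.75 mm²) is removed, clipping the outline; the r=10.5 cylinder at (6, 16) misses the remaining region (no effect) — boundary = 47.16 mm; the cube at (11.5, 7) is not intersected at this z (z outside [6, 12.5]); Taking the union: only the result so far is present, so the union is just that shape — boundary = 47.16 mm. So its perimeter = 47.16 mm. Layer 74 is larger (145.16 vs 47.16 mm).

layer 74 (z = 8.88 mm)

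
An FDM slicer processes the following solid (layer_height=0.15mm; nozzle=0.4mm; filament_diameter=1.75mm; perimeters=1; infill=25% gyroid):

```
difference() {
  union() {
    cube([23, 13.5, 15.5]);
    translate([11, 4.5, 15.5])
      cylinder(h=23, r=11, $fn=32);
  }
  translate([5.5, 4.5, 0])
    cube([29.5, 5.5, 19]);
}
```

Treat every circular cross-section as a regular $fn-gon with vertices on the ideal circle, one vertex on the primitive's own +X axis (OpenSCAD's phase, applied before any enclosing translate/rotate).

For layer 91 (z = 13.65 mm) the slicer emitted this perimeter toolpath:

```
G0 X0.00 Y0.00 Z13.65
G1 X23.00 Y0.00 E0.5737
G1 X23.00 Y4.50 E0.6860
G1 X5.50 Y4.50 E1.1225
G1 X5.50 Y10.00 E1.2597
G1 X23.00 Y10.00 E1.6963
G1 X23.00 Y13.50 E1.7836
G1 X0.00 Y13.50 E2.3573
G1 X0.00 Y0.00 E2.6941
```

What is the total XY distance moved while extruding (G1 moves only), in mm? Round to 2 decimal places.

Sum the Euclidean lengths of each G1 segment: total = 108.00 mm.

108.00 mm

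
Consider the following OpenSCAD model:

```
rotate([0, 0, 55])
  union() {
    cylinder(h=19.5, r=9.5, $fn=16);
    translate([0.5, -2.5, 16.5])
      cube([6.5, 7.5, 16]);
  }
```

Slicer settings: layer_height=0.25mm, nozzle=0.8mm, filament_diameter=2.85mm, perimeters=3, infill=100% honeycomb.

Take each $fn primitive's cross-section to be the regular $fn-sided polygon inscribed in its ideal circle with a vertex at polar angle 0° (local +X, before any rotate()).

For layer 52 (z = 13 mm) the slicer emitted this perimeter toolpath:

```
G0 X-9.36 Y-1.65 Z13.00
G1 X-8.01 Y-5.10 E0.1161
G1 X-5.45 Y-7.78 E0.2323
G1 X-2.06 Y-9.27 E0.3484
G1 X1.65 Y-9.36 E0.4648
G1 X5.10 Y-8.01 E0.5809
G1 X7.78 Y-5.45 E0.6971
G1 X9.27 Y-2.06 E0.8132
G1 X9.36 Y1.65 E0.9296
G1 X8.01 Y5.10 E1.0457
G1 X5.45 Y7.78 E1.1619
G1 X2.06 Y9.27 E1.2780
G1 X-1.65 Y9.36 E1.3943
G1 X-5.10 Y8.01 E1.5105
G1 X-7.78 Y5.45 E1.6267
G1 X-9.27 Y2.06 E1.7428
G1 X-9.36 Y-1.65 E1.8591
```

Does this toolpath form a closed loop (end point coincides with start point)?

yes

Start point (G0): (-9.36, -1.65). End point (last G1): the path returns to the start — closed.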